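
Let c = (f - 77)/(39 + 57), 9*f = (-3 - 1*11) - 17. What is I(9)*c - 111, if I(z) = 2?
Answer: -12169/108 ≈ -112.68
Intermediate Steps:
f = -31/9 (f = ((-3 - 1*11) - 17)/9 = ((-3 - 11) - 17)/9 = (-14 - 17)/9 = (1/9)*(-31) = -31/9 ≈ -3.4444)
c = -181/216 (c = (-31/9 - 77)/(39 + 57) = -724/9/96 = -724/9*1/96 = -181/216 ≈ -0.83796)
I(9)*c - 111 = 2*(-181/216) - 111 = -181/108 - 111 = -12169/108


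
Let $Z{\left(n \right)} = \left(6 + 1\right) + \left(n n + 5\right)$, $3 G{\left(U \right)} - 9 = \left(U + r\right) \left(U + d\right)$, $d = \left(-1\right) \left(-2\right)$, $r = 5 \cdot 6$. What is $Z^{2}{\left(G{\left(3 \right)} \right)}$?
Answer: $11397376$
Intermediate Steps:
$r = 30$
$d = 2$
$G{\left(U \right)} = 3 + \frac{\left(2 + U\right) \left(30 + U\right)}{3}$ ($G{\left(U \right)} = 3 + \frac{\left(U + 30\right) \left(U + 2\right)}{3} = 3 + \frac{\left(30 + U\right) \left(2 + U\right)}{3} = 3 + \frac{\left(2 + U\right) \left(30 + U\right)}{3}$)
$Z{\left(n \right)} = 12 + n^{2}$ ($Z{\left(n \right)} = 7 + \left(n^{2} + 5\right) = 7 + \left(5 + n^{2}\right) = 12 + n^{2}$)
$Z^{2}{\left(G{\left(3 \right)} \right)} = \left(12 + \left(23 + \frac{3^{2}}{3} + \frac{32}{3} \cdot 3\right)^{2}\right)^{2} = \left(12 + \left(23 + \frac{1}{3} \cdot 9 + 32\right)^{2}\right)^{2} = \left(12 + \left(23 + 3 + 32\right)^{2}\right)^{2} = \left(12 + 58^{2}\right)^{2} = \left(12 + 3364\right)^{2} = 3376^{2} = 11397376$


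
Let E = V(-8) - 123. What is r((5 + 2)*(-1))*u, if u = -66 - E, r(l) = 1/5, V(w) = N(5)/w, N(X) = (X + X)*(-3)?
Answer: 213/20 ≈ 10.650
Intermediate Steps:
N(X) = -6*X (N(X) = (2*X)*(-3) = -6*X)
V(w) = -30/w (V(w) = (-6*5)/w = -30/w)
E = -477/4 (E = -30/(-8) - 123 = -30*(-⅛) - 123 = 15/4 - 123 = -477/4 ≈ -119.25)
r(l) = ⅕
u = 213/4 (u = -66 - 1*(-477/4) = -66 + 477/4 = 213/4 ≈ 53.250)
r((5 + 2)*(-1))*u = (⅕)*(213/4) = 213/20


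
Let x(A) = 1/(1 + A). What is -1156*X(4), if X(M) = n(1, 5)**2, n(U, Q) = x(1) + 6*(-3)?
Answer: -354025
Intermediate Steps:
n(U, Q) = -35/2 (n(U, Q) = 1/(1 + 1) + 6*(-3) = 1/2 - 18 = -35/2)
X(M) = 1225/4 (X(M) = (-35/2)**2 = 1225/4)
-1156*X(4) = -1156*1225/4 = -354025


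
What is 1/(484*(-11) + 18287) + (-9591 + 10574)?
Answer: 12742630/12963 ≈ 983.00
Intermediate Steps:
1/(484*(-11) + 18287) + (-9591 + 10574) = 1/(-5324 + 18287) + 983 = 1/12963 + 983 = 12742630/12963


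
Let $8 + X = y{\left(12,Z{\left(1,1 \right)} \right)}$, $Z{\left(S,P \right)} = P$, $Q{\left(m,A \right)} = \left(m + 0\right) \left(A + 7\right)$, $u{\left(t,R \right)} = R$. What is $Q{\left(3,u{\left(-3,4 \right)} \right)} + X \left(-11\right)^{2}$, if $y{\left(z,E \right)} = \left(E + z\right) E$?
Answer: $638$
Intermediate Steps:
$Q{\left(m,A \right)} = m \left(7 + A\right)$
$y{\left(z,E \right)} = E \left(E + z\right)$
$X = 5$ ($X = -8 + 1 \left(1 + 12\right) = -8 + 1 \cdot 13 = -8 + 13 = 5$)
$Q{\left(3,u{\left(-3,4 \right)} \right)} + X \left(-11\right)^{2} = 3 \left(7 + 4\right) + 5 \left(-11\right)^{2} = 3 \cdot 11 + 5 \cdot 121 = 33 + 605 = 638$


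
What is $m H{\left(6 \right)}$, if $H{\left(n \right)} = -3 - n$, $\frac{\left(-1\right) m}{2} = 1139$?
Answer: $20502$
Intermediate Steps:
$m = -2278$ ($m = \left(-2\right) 1139 = -2278$)
$m H{\left(6 \right)} = - 2278 \left(-3 - 6\right) = \left(-2278\right) \left(-9\right) = 20502$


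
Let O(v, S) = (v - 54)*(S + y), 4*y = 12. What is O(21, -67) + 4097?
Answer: 6209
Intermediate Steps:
y = 3 (y = (1/4)*12 = 3)
O(v, S) = (-54 + v)*(3 + S) (O(v, S) = (v - 54)*(S + 3) = (-54 + v)*(3 + S))
O(21, -67) + 4097 = (-162 - 54*(-67) + 3*21 - 67*21) + 4097 = (-162 + 3618 + 63 - 1407) + 4097 = 2112 + 4097 = 6209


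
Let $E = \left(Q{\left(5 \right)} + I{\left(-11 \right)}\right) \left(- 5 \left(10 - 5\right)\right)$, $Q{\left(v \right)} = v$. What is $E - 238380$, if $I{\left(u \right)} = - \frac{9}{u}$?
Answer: $- \frac{2623780}{11} \approx -2.3853 \cdot 10^{5}$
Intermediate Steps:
$E = - \frac{1600}{11}$ ($E = \left(5 - \frac{9}{-11}\right) \left(- 5 \left(10 - 5\right)\right) = \left(5 - - \frac{9}{11}\right) \left(\left(-5\right) 5\right) = \left(5 + \frac{9}{11}\right) \left(-25\right) = \frac{64}{11} \left(-25\right) = - \frac{1600}{11} \approx -145.45$)
$E - 238380 = - \frac{1600}{11} - 238380 = - \frac{2623780}{11}$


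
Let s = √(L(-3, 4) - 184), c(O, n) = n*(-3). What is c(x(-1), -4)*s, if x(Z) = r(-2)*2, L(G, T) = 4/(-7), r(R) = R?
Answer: 24*I*√2261/7 ≈ 163.03*I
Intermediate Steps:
L(G, T) = -4/7 (L(G, T) = 4*(-⅐) = -4/7)
x(Z) = -4 (x(Z) = -2*2 = -4)
c(O, n) = -3*n
s = 2*I*√2261/7 (s = √(-4/7 - 184) = √(-1292/7) = 2*I*√2261/7 ≈ 13.586*I)
c(x(-1), -4)*s = (-3*(-4))*(2*I*√2261/7) = 12*(2*I*√2261/7) = 24*I*√2261/7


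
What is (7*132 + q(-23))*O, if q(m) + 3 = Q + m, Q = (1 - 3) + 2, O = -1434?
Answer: -1287732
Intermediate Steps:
Q = 0 (Q = -2 + 2 = 0)
q(m) = -3 + m (q(m) = -3 + (0 + m) = -3 + m)
(7*132 + q(-23))*O = (7*132 + (-3 - 23))*(-1434) = (924 - 26)*(-1434) = 898*(-1434) = -1287732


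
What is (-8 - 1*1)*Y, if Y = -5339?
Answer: 48051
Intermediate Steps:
(-8 - 1*1)*Y = (-8 - 1*1)*(-5339) = (-8 - 1)*(-5339) = -9*(-5339) = 48051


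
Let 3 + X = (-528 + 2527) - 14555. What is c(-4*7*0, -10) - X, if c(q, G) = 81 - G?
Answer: 12650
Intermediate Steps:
X = -12559 (X = -3 + ((-528 + 2527) - 14555) = -3 + (1999 - 14555) = -3 - 12556 = -12559)
c(-4*7*0, -10) - X = (81 - 1*(-10)) - 1*(-12559) = (81 + 10) + 12559 = 91 + 12559 = 12650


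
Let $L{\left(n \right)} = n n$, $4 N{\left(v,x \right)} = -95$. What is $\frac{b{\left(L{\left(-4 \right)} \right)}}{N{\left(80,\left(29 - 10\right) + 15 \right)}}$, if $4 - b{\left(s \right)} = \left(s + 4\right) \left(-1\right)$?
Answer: $- \frac{96}{95} \approx -1.0105$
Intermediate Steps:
$N{\left(v,x \right)} = - \frac{95}{4}$ ($N{\left(v,x \right)} = \frac{1}{4} \left(-95\right) = - \frac{95}{4}$)
$L{\left(n \right)} = n^{2}$
$b{\left(s \right)} = 8 + s$ ($b{\left(s \right)} = 4 - \left(s + 4\right) \left(-1\right) = 4 - \left(4 + s\right) \left(-1\right) = 4 - \left(-4 - s\right) = 4 + \left(4 + s\right) = 8 + s$)
$\frac{b{\left(L{\left(-4 \right)} \right)}}{N{\left(80,\left(29 - 10\right) + 15 \right)}} = \frac{8 + \left(-4\right)^{2}}{- \frac{95}{4}} = \left(8 + 16\right) \left(- \frac{4}{95}\right) = 24 \left(- \frac{4}{95}\right) = - \frac{96}{95}$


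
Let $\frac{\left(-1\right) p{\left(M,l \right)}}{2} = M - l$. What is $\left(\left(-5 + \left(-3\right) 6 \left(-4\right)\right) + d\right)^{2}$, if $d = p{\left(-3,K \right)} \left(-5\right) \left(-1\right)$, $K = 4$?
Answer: $18769$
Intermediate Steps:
$p{\left(M,l \right)} = - 2 M + 2 l$ ($p{\left(M,l \right)} = - 2 \left(M - l\right) = - 2 M + 2 l$)
$d = 70$ ($d = \left(\left(-2\right) \left(-3\right) + 2 \cdot 4\right) \left(-5\right) \left(-1\right) = \left(6 + 8\right) \left(-5\right) \left(-1\right) = 14 \left(-5\right) \left(-1\right) = \left(-70\right) \left(-1\right) = 70$)
$\left(\left(-5 + \left(-3\right) 6 \left(-4\right)\right) + d\right)^{2} = \left(\left(-5 + \left(-3\right) 6 \left(-4\right)\right) + 70\right)^{2} = \left(\left(-5 - -72\right) + 70\right)^{2} = \left(\left(-5 + 72\right) + 70\right)^{2} = \left(67 + 70\right)^{2} = 137^{2} = 18769$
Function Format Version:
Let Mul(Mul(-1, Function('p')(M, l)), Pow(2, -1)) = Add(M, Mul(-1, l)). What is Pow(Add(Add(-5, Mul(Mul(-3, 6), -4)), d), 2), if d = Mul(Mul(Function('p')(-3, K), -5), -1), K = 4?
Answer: 18769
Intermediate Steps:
Function('p')(M, l) = Add(Mul(-2, M), Mul(2, l)) (Function('p')(M, l) = Mul(-2, Add(M, Mul(-1, l))) = Add(Mul(-2, M), Mul(2, l)))
d = 70 (d = Mul(Mul(Add(Mul(-2, -3), Mul(2, 4)), -5), -1) = Mul(Mul(Add(6, 8), -5), -1) = Mul(Mul(14, -5), -1) = Mul(-70, -1) = 70)
Pow(Add(Add(-5, Mul(Mul(-3, 6), -4)), d), 2) = Pow(Add(Add(-5, Mul(Mul(-3, 6), -4)), 70), 2) = Pow(Add(Add(-5, Mul(-18, -4)), 70), 2) = Pow(Add(Add(-5, 72), 70), 2) = Pow(Add(67, 70), 2) = Pow(137, 2) = 18769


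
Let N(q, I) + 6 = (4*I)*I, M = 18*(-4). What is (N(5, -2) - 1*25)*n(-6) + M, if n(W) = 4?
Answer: -132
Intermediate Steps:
M = -72
N(q, I) = -6 + 4*I² (N(q, I) = -6 + (4*I)*I = -6 + 4*I²)
(N(5, -2) - 1*25)*n(-6) + M = ((-6 + 4*(-2)²) - 1*25)*4 - 72 = ((-6 + 4*4) - 25)*4 - 72 = ((-6 + 16) - 25)*4 - 72 = (10 - 25)*4 - 72 = -15*4 - 72 = -60 - 72 = -132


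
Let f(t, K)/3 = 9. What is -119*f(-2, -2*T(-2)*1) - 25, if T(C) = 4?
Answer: -3238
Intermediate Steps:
f(t, K) = 27 (f(t, K) = 3*9 = 27)
-119*f(-2, -2*T(-2)*1) - 25 = -119*27 - 25 = -3213 - 25 = -3238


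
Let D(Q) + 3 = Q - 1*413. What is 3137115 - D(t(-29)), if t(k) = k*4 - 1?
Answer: 3137648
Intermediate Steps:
t(k) = -1 + 4*k (t(k) = 4*k - 1 = -1 + 4*k)
D(Q) = -416 + Q (D(Q) = -3 + (Q - 1*413) = -3 + (Q - 413) = -3 + (-413 + Q) = -416 + Q)
3137115 - D(t(-29)) = 3137115 - (-416 + (-1 + 4*(-29))) = 3137115 - (-416 + (-1 - 116)) = 3137115 - (-416 - 117) = 3137115 - 1*(-533) = 3137115 + 533 = 3137648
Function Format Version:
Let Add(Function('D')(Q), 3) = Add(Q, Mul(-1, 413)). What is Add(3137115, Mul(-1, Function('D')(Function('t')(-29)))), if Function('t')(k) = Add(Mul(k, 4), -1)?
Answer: 3137648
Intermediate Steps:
Function('t')(k) = Add(-1, Mul(4, k)) (Function('t')(k) = Add(Mul(4, k), -1) = Add(-1, Mul(4, k)))
Function('D')(Q) = Add(-416, Q) (Function('D')(Q) = Add(-3, Add(Q, Mul(-1, 413))) = Add(-3, Add(Q, -413)) = Add(-3, Add(-413, Q)) = Add(-416, Q))
Add(3137115, Mul(-1, Function('D')(Function('t')(-29)))) = Add(3137115, Mul(-1, Add(-416, Add(-1, Mul(4, -29))))) = Add(3137115, Mul(-1, Add(-416, Add(-1, -116)))) = Add(3137115, Mul(-1, Add(-416, -117))) = Add(3137115, Mul(-1, -533)) = Add(3137115, 533) = 3137648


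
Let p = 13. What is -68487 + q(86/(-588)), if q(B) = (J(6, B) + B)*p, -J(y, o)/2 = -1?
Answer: -20128093/294 ≈ -68463.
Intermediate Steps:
J(y, o) = 2 (J(y, o) = -2*(-1) = 2)
q(B) = 26 + 13*B (q(B) = (2 + B)*13 = 26 + 13*B)
-68487 + q(86/(-588)) = -68487 + (26 + 13*(86/(-588))) = -68487 + (26 + 13*(86*(-1/588))) = -68487 + (26 + 13*(-43/294)) = -68487 + (26 - 559/294) = -68487 + 7085/294 = -20128093/294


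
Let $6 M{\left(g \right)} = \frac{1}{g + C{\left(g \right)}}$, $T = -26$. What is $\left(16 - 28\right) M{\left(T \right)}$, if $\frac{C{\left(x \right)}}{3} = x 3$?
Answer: $\frac{1}{130} \approx 0.0076923$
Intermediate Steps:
$C{\left(x \right)} = 9 x$ ($C{\left(x \right)} = 3 x 3 = 3 \cdot 3 x = 9 x$)
$M{\left(g \right)} = \frac{1}{60 g}$ ($M{\left(g \right)} = \frac{1}{6 \left(g + 9 g\right)} = \frac{1}{6 \cdot 10 g} = \frac{\frac{1}{10} \frac{1}{g}}{6} = \frac{1}{60 g}$)
$\left(16 - 28\right) M{\left(T \right)} = \left(16 - 28\right) \frac{1}{60 \left(-26\right)} = - 12 \cdot \frac{1}{60} \left(- \frac{1}{26}\right) = \left(-12\right) \left(- \frac{1}{1560}\right) = \frac{1}{130}$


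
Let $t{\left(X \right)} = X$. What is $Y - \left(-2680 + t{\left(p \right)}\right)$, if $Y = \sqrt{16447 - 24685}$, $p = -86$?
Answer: $2766 + i \sqrt{8238} \approx 2766.0 + 90.763 i$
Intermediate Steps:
$Y = i \sqrt{8238}$ ($Y = \sqrt{-8238} = i \sqrt{8238} \approx 90.763 i$)
$Y - \left(-2680 + t{\left(p \right)}\right) = i \sqrt{8238} - \left(-2680 - 86\right) = i \sqrt{8238} - -2766 = i \sqrt{8238} + 2766 = 2766 + i \sqrt{8238}$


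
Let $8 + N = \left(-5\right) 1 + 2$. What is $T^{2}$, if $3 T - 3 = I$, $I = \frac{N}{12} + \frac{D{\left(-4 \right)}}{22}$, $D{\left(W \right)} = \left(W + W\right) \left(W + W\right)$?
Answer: $\frac{434281}{156816} \approx 2.7694$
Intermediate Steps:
$D{\left(W \right)} = 4 W^{2}$ ($D{\left(W \right)} = 2 W 2 W = 4 W^{2}$)
$N = -11$ ($N = -8 + \left(\left(-5\right) 1 + 2\right) = -8 + \left(-5 + 2\right) = -8 - 3 = -11$)
$I = \frac{263}{132}$ ($I = - \frac{11}{12} + \frac{4 \left(-4\right)^{2}}{22} = \left(-11\right) \frac{1}{12} + 4 \cdot 16 \cdot \frac{1}{22} = - \frac{11}{12} + 64 \cdot \frac{1}{22} = - \frac{11}{12} + \frac{32}{11} = \frac{263}{132} \approx 1.9924$)
$T = \frac{659}{396}$ ($T = 1 + \frac{1}{3} \cdot \frac{263}{132} = 1 + \frac{263}{396} = \frac{659}{396} \approx 1.6641$)
$T^{2} = \left(\frac{659}{396}\right)^{2} = \frac{434281}{156816}$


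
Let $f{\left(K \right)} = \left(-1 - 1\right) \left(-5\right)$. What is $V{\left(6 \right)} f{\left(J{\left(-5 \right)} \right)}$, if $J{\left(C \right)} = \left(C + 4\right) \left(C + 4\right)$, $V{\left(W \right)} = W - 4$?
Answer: $20$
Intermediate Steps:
$V{\left(W \right)} = -4 + W$ ($V{\left(W \right)} = W - 4 = -4 + W$)
$J{\left(C \right)} = \left(4 + C\right)^{2}$ ($J{\left(C \right)} = \left(4 + C\right) \left(4 + C\right) = \left(4 + C\right)^{2}$)
$f{\left(K \right)} = 10$ ($f{\left(K \right)} = \left(-2\right) \left(-5\right) = 10$)
$V{\left(6 \right)} f{\left(J{\left(-5 \right)} \right)} = \left(-4 + 6\right) 10 = 2 \cdot 10 = 20$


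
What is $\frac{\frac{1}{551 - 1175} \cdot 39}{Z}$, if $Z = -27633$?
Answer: $\frac{1}{442128} \approx 2.2618 \cdot 10^{-6}$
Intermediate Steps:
$\frac{\frac{1}{551 - 1175} \cdot 39}{Z} = \frac{\frac{1}{551 - 1175} \cdot 39}{-27633} = \frac{1}{-624} \cdot 39 \left(- \frac{1}{27633}\right) = \left(- \frac{1}{624}\right) 39 \left(- \frac{1}{27633}\right) = \left(- \frac{1}{16}\right) \left(- \frac{1}{27633}\right) = \frac{1}{442128}$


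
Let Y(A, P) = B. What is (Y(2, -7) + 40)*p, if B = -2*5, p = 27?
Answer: 810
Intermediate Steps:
B = -10
Y(A, P) = -10
(Y(2, -7) + 40)*p = (-10 + 40)*27 = 30*27 = 810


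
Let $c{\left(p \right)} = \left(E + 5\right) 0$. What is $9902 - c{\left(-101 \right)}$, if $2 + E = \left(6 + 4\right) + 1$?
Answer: $9902$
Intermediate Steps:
$E = 9$ ($E = -2 + \left(\left(6 + 4\right) + 1\right) = -2 + \left(10 + 1\right) = -2 + 11 = 9$)
$c{\left(p \right)} = 0$ ($c{\left(p \right)} = \left(9 + 5\right) 0 = 14 \cdot 0 = 0$)
$9902 - c{\left(-101 \right)} = 9902 - 0 = 9902 + 0 = 9902$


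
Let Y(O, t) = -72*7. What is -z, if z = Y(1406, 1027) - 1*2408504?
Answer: 2409008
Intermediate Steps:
Y(O, t) = -504
z = -2409008 (z = -504 - 1*2408504 = -504 - 2408504 = -2409008)
-z = -1*(-2409008) = 2409008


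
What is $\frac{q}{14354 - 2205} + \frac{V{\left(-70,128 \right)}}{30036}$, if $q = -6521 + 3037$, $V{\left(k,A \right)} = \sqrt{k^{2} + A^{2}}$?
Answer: $- \frac{3484}{12149} + \frac{\sqrt{5321}}{15018} \approx -0.28192$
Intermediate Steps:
$V{\left(k,A \right)} = \sqrt{A^{2} + k^{2}}$
$q = -3484$
$\frac{q}{14354 - 2205} + \frac{V{\left(-70,128 \right)}}{30036} = - \frac{3484}{14354 - 2205} + \frac{\sqrt{128^{2} + \left(-70\right)^{2}}}{30036} = - \frac{3484}{14354 - 2205} + \sqrt{16384 + 4900} \cdot \frac{1}{30036} = - \frac{3484}{12149} + \sqrt{21284} \cdot \frac{1}{30036} = \left(-3484\right) \frac{1}{12149} + 2 \sqrt{5321} \cdot \frac{1}{30036} = - \frac{3484}{12149} + \frac{\sqrt{5321}}{15018}$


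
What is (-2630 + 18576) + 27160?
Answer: 43106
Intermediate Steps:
(-2630 + 18576) + 27160 = 15946 + 27160 = 43106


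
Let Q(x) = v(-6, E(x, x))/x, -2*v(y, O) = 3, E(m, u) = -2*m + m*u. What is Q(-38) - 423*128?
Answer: -4114941/76 ≈ -54144.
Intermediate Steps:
v(y, O) = -3/2 (v(y, O) = -½*3 = -3/2)
Q(x) = -3/(2*x)
Q(-38) - 423*128 = -3/2/(-38) - 423*128 = -3/2*(-1/38) - 54144 = 3/76 - 54144 = -4114941/76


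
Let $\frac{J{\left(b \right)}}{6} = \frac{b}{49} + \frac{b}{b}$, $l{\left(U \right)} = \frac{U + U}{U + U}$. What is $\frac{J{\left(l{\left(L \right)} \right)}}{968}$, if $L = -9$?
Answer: $\frac{75}{11858} \approx 0.0063248$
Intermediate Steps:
$l{\left(U \right)} = 1$ ($l{\left(U \right)} = \frac{2 U}{2 U} = 2 U \frac{1}{2 U} = 1$)
$J{\left(b \right)} = 6 + \frac{6 b}{49}$ ($J{\left(b \right)} = 6 \left(\frac{b}{49} + \frac{b}{b}\right) = 6 \left(b \frac{1}{49} + 1\right) = 6 \left(\frac{b}{49} + 1\right) = 6 \left(1 + \frac{b}{49}\right) = 6 + \frac{6 b}{49}$)
$\frac{J{\left(l{\left(L \right)} \right)}}{968} = \frac{6 + \frac{6}{49} \cdot 1}{968} = \left(6 + \frac{6}{49}\right) \frac{1}{968} = \frac{300}{49} \cdot \frac{1}{968} = \frac{75}{11858}$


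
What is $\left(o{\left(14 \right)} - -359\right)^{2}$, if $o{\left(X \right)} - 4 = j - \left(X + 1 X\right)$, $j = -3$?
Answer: $110224$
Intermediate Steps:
$o{\left(X \right)} = 1 - 2 X$ ($o{\left(X \right)} = 4 - \left(3 + 2 X\right) = 1 - 2 X$)
$\left(o{\left(14 \right)} - -359\right)^{2} = \left(\left(1 - 28\right) - -359\right)^{2} = \left(\left(1 - 28\right) + 359\right)^{2} = \left(-27 + 359\right)^{2} = 332^{2} = 110224$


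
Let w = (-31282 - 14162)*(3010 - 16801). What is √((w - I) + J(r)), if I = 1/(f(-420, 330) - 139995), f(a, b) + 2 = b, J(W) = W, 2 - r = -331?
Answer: 2*√3056329396250527265/139667 ≈ 25034.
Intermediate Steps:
r = 333 (r = 2 - 1*(-331) = 2 + 331 = 333)
f(a, b) = -2 + b
I = -1/139667 (I = 1/((-2 + 330) - 139995) = 1/(328 - 139995) = 1/(-139667) = -1/139667 ≈ -7.1599e-6)
w = 626718204 (w = -45444*(-13791) = 626718204)
√((w - I) + J(r)) = √((626718204 - 1*(-1/139667)) + 333) = √((626718204 + 1/139667) + 333) = √(87531851398069/139667 + 333) = √(87531897907180/139667) = 2*√3056329396250527265/139667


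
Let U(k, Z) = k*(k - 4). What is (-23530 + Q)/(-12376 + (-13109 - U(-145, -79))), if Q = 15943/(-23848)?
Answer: 561159383/1123002320 ≈ 0.49970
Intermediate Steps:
U(k, Z) = k*(-4 + k)
Q = -15943/23848 (Q = 15943*(-1/23848) = -15943/23848 ≈ -0.66853)
(-23530 + Q)/(-12376 + (-13109 - U(-145, -79))) = (-23530 - 15943/23848)/(-12376 + (-13109 - (-145)*(-4 - 145))) = -561159383/(23848*(-12376 + (-13109 - (-145)*(-149)))) = -561159383/(23848*(-12376 + (-13109 - 1*21605))) = -561159383/(23848*(-12376 + (-13109 - 21605))) = -561159383/(23848*(-12376 - 34714)) = -561159383/23848/(-47090) = -561159383/23848*(-1/47090) = 561159383/1123002320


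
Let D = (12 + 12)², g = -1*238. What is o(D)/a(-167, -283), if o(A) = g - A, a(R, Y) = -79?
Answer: 814/79 ≈ 10.304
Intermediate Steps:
g = -238
D = 576 (D = 24² = 576)
o(A) = -238 - A
o(D)/a(-167, -283) = (-238 - 1*576)/(-79) = (-238 - 576)*(-1/79) = -814*(-1/79) = 814/79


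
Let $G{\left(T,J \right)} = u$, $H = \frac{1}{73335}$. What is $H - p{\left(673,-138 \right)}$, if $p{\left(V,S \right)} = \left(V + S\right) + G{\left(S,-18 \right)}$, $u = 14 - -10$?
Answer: $- \frac{40994264}{73335} \approx -559.0$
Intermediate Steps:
$H = \frac{1}{73335} \approx 1.3636 \cdot 10^{-5}$
$u = 24$ ($u = 14 + 10 = 24$)
$G{\left(T,J \right)} = 24$
$p{\left(V,S \right)} = 24 + S + V$ ($p{\left(V,S \right)} = \left(V + S\right) + 24 = \left(S + V\right) + 24 = 24 + S + V$)
$H - p{\left(673,-138 \right)} = \frac{1}{73335} - \left(24 - 138 + 673\right) = \frac{1}{73335} - 559 = - \frac{40994264}{73335}$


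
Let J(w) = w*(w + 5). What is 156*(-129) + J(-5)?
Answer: -20124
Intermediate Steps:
J(w) = w*(5 + w)
156*(-129) + J(-5) = 156*(-129) - 5*(5 - 5) = -20124 - 5*0 = -20124 + 0 = -20124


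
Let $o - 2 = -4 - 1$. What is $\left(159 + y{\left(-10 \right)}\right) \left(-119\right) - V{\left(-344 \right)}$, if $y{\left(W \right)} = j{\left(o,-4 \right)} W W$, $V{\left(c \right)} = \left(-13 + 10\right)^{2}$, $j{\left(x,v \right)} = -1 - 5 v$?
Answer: $-245030$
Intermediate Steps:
$o = -3$ ($o = 2 - 5 = -3$)
$V{\left(c \right)} = 9$ ($V{\left(c \right)} = \left(-3\right)^{2} = 9$)
$y{\left(W \right)} = 19 W^{2}$ ($y{\left(W \right)} = \left(-1 - -20\right) W W = \left(-1 + 20\right) W W = 19 W W = 19 W^{2}$)
$\left(159 + y{\left(-10 \right)}\right) \left(-119\right) - V{\left(-344 \right)} = \left(159 + 19 \left(-10\right)^{2}\right) \left(-119\right) - 9 = \left(159 + 19 \cdot 100\right) \left(-119\right) - 9 = \left(159 + 1900\right) \left(-119\right) - 9 = 2059 \left(-119\right) - 9 = -245021 - 9 = -245030$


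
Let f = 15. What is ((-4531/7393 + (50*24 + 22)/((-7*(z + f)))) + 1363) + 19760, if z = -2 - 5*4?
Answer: 7660766838/362257 ≈ 21147.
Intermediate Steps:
z = -22 (z = -2 - 20 = -22)
((-4531/7393 + (50*24 + 22)/((-7*(z + f)))) + 1363) + 19760 = ((-4531/7393 + (50*24 + 22)/((-7*(-22 + 15)))) + 1363) + 19760 = ((-4531*1/7393 + (1200 + 22)/((-7*(-7)))) + 1363) + 19760 = ((-4531/7393 + 1222/49) + 1363) + 19760 = (8812227/362257 + 1363) + 19760 = 502568518/362257 + 19760 = 7660766838/362257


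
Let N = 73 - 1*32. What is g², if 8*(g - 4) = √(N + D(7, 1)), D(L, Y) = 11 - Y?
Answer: 1075/64 + √51 ≈ 23.938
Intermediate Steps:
N = 41 (N = 73 - 32 = 41)
g = 4 + √51/8 (g = 4 + √(41 + (11 - 1*1))/8 = 4 + √(41 + (11 - 1))/8 = 4 + √(41 + 10)/8 = 4 + √51/8 ≈ 4.8927)
g² = (4 + √51/8)²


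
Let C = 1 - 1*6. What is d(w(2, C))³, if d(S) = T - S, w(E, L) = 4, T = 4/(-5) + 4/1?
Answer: -64/125 ≈ -0.51200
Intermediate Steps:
C = -5 (C = 1 - 6 = -5)
T = 16/5 (T = 4*(-⅕) + 4*1 = -⅘ + 4 = 16/5 ≈ 3.2000)
d(S) = 16/5 - S
d(w(2, C))³ = (16/5 - 1*4)³ = (16/5 - 4)³ = (-⅘)³ = -64/125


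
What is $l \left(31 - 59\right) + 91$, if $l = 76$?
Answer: $-2037$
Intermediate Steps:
$l \left(31 - 59\right) + 91 = 76 \left(31 - 59\right) + 91 = 76 \left(-28\right) + 91 = -2128 + 91 = -2037$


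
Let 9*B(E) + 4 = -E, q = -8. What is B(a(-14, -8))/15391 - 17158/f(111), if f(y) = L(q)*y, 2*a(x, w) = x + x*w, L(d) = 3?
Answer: -88026913/1708401 ≈ -51.526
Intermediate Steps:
a(x, w) = x/2 + w*x/2 (a(x, w) = (x + x*w)/2 = (x + w*x)/2 = x/2 + w*x/2)
f(y) = 3*y
B(E) = -4/9 - E/9 (B(E) = -4/9 + (-E)/9 = -4/9 - E/9)
B(a(-14, -8))/15391 - 17158/f(111) = (-4/9 - (-14)*(1 - 8)/18)/15391 - 17158/(3*111) = (-4/9 - (-14)*(-7)/18)*(1/15391) - 17158/333 = (-4/9 - 1/9*49)*(1/15391) - 17158*1/333 = (-4/9 - 49/9)*(1/15391) - 17158/333 = -53/9*1/15391 - 17158/333 = -53/138519 - 17158/333 = -88026913/1708401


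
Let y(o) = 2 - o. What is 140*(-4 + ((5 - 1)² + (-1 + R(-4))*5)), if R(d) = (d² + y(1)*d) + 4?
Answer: 12180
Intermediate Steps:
R(d) = 4 + d + d² (R(d) = (d² + (2 - 1*1)*d) + 4 = (d² + (2 - 1)*d) + 4 = (d² + 1*d) + 4 = (d² + d) + 4 = (d + d²) + 4 = 4 + d + d²)
140*(-4 + ((5 - 1)² + (-1 + R(-4))*5)) = 140*(-4 + ((5 - 1)² + (-1 + (4 - 4 + (-4)²))*5)) = 140*(-4 + (4² + (-1 + (4 - 4 + 16))*5)) = 140*(-4 + (16 + (-1 + 16)*5)) = 140*(-4 + (16 + 15*5)) = 140*(-4 + (16 + 75)) = 140*(-4 + 91) = 140*87 = 12180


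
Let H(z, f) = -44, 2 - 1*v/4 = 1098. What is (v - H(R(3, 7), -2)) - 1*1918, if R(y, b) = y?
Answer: -6258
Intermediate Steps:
v = -4384 (v = 8 - 4*1098 = 8 - 4392 = -4384)
(v - H(R(3, 7), -2)) - 1*1918 = (-4384 - 1*(-44)) - 1*1918 = (-4384 + 44) - 1918 = -4340 - 1918 = -6258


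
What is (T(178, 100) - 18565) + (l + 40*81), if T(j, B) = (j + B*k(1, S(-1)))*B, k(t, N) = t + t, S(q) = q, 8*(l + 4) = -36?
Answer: 44933/2 ≈ 22467.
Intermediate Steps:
l = -17/2 (l = -4 + (1/8)*(-36) = -4 - 9/2 = -17/2 ≈ -8.5000)
k(t, N) = 2*t
T(j, B) = B*(j + 2*B) (T(j, B) = (j + B*(2*1))*B = (j + B*2)*B = (j + 2*B)*B = B*(j + 2*B))
(T(178, 100) - 18565) + (l + 40*81) = (100*(178 + 2*100) - 18565) + (-17/2 + 40*81) = (100*(178 + 200) - 18565) + (-17/2 + 3240) = (100*378 - 18565) + 6463/2 = (37800 - 18565) + 6463/2 = 19235 + 6463/2 = 44933/2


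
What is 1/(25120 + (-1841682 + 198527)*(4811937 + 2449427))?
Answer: -1/11931546538300 ≈ -8.3811e-14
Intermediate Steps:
1/(25120 + (-1841682 + 198527)*(4811937 + 2449427)) = 1/(25120 - 1643155*7261364) = 1/(25120 - 11931546563420) = 1/(-11931546538300) = -1/11931546538300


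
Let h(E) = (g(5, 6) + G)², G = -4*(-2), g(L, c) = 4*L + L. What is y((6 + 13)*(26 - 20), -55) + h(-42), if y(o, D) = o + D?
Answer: 1148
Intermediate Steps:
g(L, c) = 5*L
G = 8
h(E) = 1089 (h(E) = (5*5 + 8)² = (25 + 8)² = 33² = 1089)
y(o, D) = D + o
y((6 + 13)*(26 - 20), -55) + h(-42) = (-55 + (6 + 13)*(26 - 20)) + 1089 = (-55 + 19*6) + 1089 = (-55 + 114) + 1089 = 59 + 1089 = 1148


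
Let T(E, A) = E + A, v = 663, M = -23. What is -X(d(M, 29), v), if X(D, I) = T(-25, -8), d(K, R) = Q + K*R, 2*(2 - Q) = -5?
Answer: 33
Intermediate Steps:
Q = 9/2 (Q = 2 - ½*(-5) = 2 + 5/2 = 9/2 ≈ 4.5000)
d(K, R) = 9/2 + K*R
T(E, A) = A + E
X(D, I) = -33 (X(D, I) = -8 - 25 = -33)
-X(d(M, 29), v) = -1*(-33) = 33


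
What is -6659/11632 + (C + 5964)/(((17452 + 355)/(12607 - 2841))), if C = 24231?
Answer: 3429976415027/207131024 ≈ 16559.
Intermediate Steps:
-6659/11632 + (C + 5964)/(((17452 + 355)/(12607 - 2841))) = -6659/11632 + (24231 + 5964)/(((17452 + 355)/(12607 - 2841))) = -6659*1/11632 + 30195/((17807/9766)) = -6659/11632 + 30195/((17807*(1/9766))) = -6659/11632 + 30195/(17807/9766) = -6659/11632 + 30195*(9766/17807) = -6659/11632 + 294884370/17807 = 3429976415027/207131024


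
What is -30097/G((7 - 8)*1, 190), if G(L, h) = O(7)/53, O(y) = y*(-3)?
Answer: 1595141/21 ≈ 75959.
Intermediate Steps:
O(y) = -3*y
G(L, h) = -21/53 (G(L, h) = -3*7/53 = -21*1/53 = -21/53)
-30097/G((7 - 8)*1, 190) = -30097/(-21/53) = -30097*(-53/21) = 1595141/21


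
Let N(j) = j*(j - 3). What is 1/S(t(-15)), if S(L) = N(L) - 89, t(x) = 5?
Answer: -1/79 ≈ -0.012658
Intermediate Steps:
N(j) = j*(-3 + j)
S(L) = -89 + L*(-3 + L) (S(L) = L*(-3 + L) - 89 = -89 + L*(-3 + L))
1/S(t(-15)) = 1/(-89 + 5*(-3 + 5)) = 1/(-89 + 5*2) = 1/(-89 + 10) = 1/(-79) = -1/79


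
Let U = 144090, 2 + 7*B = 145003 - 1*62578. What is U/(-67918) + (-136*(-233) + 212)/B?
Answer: 149534515/254454787 ≈ 0.58767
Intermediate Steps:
B = 82423/7 (B = -2/7 + (145003 - 1*62578)/7 = -2/7 + (145003 - 62578)/7 = -2/7 + (1/7)*82425 = -2/7 + 11775 = 82423/7 ≈ 11775.)
U/(-67918) + (-136*(-233) + 212)/B = 144090/(-67918) + (-136*(-233) + 212)/(82423/7) = 144090*(-1/67918) + (31688 + 212)*(7/82423) = -72045/33959 + 31900*(7/82423) = -72045/33959 + 20300/7493 = 149534515/254454787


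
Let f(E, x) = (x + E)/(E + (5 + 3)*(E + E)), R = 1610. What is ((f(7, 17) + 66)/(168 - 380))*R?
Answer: -452985/901 ≈ -502.76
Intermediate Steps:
f(E, x) = (E + x)/(17*E) (f(E, x) = (E + x)/(E + 8*(2*E)) = (E + x)/(E + 16*E) = (E + x)/((17*E)) = (E + x)*(1/(17*E)) = (E + x)/(17*E))
((f(7, 17) + 66)/(168 - 380))*R = (((1/17)*(7 + 17)/7 + 66)/(168 - 380))*1610 = (((1/17)*(⅐)*24 + 66)/(-212))*1610 = ((24/119 + 66)*(-1/212))*1610 = ((7878/119)*(-1/212))*1610 = -3939/12614*1610 = -452985/901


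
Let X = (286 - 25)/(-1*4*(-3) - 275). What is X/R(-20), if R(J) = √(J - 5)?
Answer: 261*I/1315 ≈ 0.19848*I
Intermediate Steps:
X = -261/263 (X = 261/(-4*(-3) - 275) = 261/(12 - 275) = 261/(-263) = 261*(-1/263) = -261/263 ≈ -0.99240)
R(J) = √(-5 + J)
X/R(-20) = -261/(263*√(-5 - 20)) = -261*(-I/5)/263 = -(-261)*I/1315 = 261*I/1315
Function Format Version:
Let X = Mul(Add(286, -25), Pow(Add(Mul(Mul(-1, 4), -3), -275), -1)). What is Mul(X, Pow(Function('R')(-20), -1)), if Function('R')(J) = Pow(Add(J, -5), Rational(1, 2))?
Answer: Mul(Rational(261, 1315), I) ≈ Mul(0.19848, I)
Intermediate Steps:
X = Rational(-261, 263) (X = Mul(261, Pow(Add(Mul(-4, -3), -275), -1)) = Mul(261, Pow(Add(12, -275), -1)) = Mul(261, Pow(-263, -1)) = Mul(261, Rational(-1, 263)) = Rational(-261, 263) ≈ -0.99240)
Function('R')(J) = Pow(Add(-5, J), Rational(1, 2))
Mul(X, Pow(Function('R')(-20), -1)) = Mul(Rational(-261, 263), Pow(Pow(Add(-5, -20), Rational(1, 2)), -1)) = Mul(Rational(-261, 263), Pow(Pow(-25, Rational(1, 2)), -1)) = Mul(Rational(-261, 263), Pow(Mul(5, I), -1)) = Mul(Rational(-261, 263), Mul(Rational(-1, 5), I)) = Mul(Rational(261, 1315), I)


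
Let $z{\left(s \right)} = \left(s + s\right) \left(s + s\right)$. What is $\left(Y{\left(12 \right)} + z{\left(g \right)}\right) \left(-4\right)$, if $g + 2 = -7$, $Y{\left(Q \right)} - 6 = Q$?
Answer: $-1368$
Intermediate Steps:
$Y{\left(Q \right)} = 6 + Q$
$g = -9$ ($g = -2 - 7 = -9$)
$z{\left(s \right)} = 4 s^{2}$ ($z{\left(s \right)} = 2 s 2 s = 4 s^{2}$)
$\left(Y{\left(12 \right)} + z{\left(g \right)}\right) \left(-4\right) = \left(\left(6 + 12\right) + 4 \left(-9\right)^{2}\right) \left(-4\right) = \left(18 + 4 \cdot 81\right) \left(-4\right) = \left(18 + 324\right) \left(-4\right) = 342 \left(-4\right) = -1368$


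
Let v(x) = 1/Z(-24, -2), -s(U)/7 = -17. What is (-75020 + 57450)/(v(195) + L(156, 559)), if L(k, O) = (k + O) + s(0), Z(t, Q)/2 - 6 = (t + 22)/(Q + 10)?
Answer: -202055/9592 ≈ -21.065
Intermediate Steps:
s(U) = 119 (s(U) = -7*(-17) = 119)
Z(t, Q) = 12 + 2*(22 + t)/(10 + Q) (Z(t, Q) = 12 + 2*((t + 22)/(Q + 10)) = 12 + 2*((22 + t)/(10 + Q)) = 12 + 2*(22 + t)/(10 + Q))
L(k, O) = 119 + O + k (L(k, O) = (k + O) + 119 = (O + k) + 119 = 119 + O + k)
v(x) = 2/23 (v(x) = 1/(2*(82 - 24 + 6*(-2))/(10 - 2)) = 1/(2*(82 - 24 - 12)/8) = 1/(2*(⅛)*46) = 1/(23/2) = 2/23)
(-75020 + 57450)/(v(195) + L(156, 559)) = (-75020 + 57450)/(2/23 + (119 + 559 + 156)) = -17570/(2/23 + 834) = -17570/19184/23 = -17570*23/19184 = -202055/9592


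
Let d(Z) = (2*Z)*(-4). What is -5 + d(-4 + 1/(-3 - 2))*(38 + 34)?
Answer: 12071/5 ≈ 2414.2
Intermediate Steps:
d(Z) = -8*Z
-5 + d(-4 + 1/(-3 - 2))*(38 + 34) = -5 + (-8*(-4 + 1/(-3 - 2)))*(38 + 34) = -5 - 8*(-4 + 1/(-5))*72 = -5 - 8*(-4 - 1/5)*72 = -5 - 8*(-21/5)*72 = -5 + (168/5)*72 = -5 + 12096/5 = 12071/5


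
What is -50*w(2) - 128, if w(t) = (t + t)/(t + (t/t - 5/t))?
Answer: -528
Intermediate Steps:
w(t) = 2*t/(1 + t - 5/t) (w(t) = (2*t)/(t + (1 - 5/t)) = (2*t)/(1 + t - 5/t) = 2*t/(1 + t - 5/t))
-50*w(2) - 128 = -100*2**2/(-5 + 2 + 2**2) - 128 = -100*4/(-5 + 2 + 4) - 128 = -100*4/1 - 128 = -100*4 - 128 = -50*8 - 128 = -400 - 128 = -528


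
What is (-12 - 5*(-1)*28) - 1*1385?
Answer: -1257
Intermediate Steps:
(-12 - 5*(-1)*28) - 1*1385 = (-12 + 5*28) - 1385 = (-12 + 140) - 1385 = 128 - 1385 = -1257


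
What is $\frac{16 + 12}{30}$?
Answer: $\frac{14}{15} \approx 0.93333$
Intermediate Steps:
$\frac{16 + 12}{30} = 28 \cdot \frac{1}{30} = \frac{14}{15}$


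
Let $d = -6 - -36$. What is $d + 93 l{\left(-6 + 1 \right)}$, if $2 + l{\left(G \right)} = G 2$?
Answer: $-1086$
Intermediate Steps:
$l{\left(G \right)} = -2 + 2 G$ ($l{\left(G \right)} = -2 + G 2 = -2 + 2 G$)
$d = 30$ ($d = -6 + 36 = 30$)
$d + 93 l{\left(-6 + 1 \right)} = 30 + 93 \left(-2 + 2 \left(-6 + 1\right)\right) = 30 + 93 \left(-2 + 2 \left(-5\right)\right) = 30 + 93 \left(-2 - 10\right) = 30 + 93 \left(-12\right) = 30 - 1116 = -1086$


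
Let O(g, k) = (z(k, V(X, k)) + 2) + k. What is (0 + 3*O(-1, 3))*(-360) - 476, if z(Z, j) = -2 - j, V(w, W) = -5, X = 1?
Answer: -9116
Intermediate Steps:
O(g, k) = 5 + k (O(g, k) = ((-2 - 1*(-5)) + 2) + k = ((-2 + 5) + 2) + k = (3 + 2) + k = 5 + k)
(0 + 3*O(-1, 3))*(-360) - 476 = (0 + 3*(5 + 3))*(-360) - 476 = (0 + 3*8)*(-360) - 476 = (0 + 24)*(-360) - 476 = 24*(-360) - 476 = -8640 - 476 = -9116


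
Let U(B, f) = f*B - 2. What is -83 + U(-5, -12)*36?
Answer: 2005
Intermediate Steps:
U(B, f) = -2 + B*f (U(B, f) = B*f - 2 = -2 + B*f)
-83 + U(-5, -12)*36 = -83 + (-2 - 5*(-12))*36 = -83 + (-2 + 60)*36 = -83 + 58*36 = -83 + 2088 = 2005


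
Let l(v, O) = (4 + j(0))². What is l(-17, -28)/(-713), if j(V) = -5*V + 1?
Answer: -25/713 ≈ -0.035063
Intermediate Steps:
j(V) = 1 - 5*V
l(v, O) = 25 (l(v, O) = (4 + (1 - 5*0))² = (4 + (1 + 0))² = (4 + 1)² = 5² = 25)
l(-17, -28)/(-713) = 25/(-713) = 25*(-1/713) = -25/713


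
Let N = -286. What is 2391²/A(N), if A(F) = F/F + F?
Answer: -1905627/95 ≈ -20059.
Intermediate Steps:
A(F) = 1 + F
2391²/A(N) = 2391²/(1 - 286) = 5716881/(-285) = 5716881*(-1/285) = -1905627/95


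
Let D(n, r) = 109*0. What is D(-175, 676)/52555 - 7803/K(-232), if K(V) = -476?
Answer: 459/28 ≈ 16.393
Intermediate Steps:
D(n, r) = 0
D(-175, 676)/52555 - 7803/K(-232) = 0/52555 - 7803/(-476) = 0*(1/52555) - 7803*(-1/476) = 0 + 459/28 = 459/28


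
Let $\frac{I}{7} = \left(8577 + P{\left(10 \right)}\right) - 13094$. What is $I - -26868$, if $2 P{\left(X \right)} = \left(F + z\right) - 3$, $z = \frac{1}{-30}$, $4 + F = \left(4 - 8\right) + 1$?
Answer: $- \frac{287167}{60} \approx -4786.1$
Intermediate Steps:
$F = -7$ ($F = -4 + \left(\left(4 - 8\right) + 1\right) = -4 + \left(-4 + 1\right) = -4 - 3 = -7$)
$z = - \frac{1}{30} \approx -0.033333$
$P{\left(X \right)} = - \frac{301}{60}$ ($P{\left(X \right)} = \frac{\left(-7 - \frac{1}{30}\right) - 3}{2} = \frac{- \frac{211}{30} - 3}{2} = \frac{1}{2} \left(- \frac{301}{30}\right) = - \frac{301}{60}$)
$I = - \frac{1899247}{60}$ ($I = 7 \left(\left(8577 - \frac{301}{60}\right) - 13094\right) = 7 \left(\frac{514319}{60} - 13094\right) = 7 \left(- \frac{271321}{60}\right) = - \frac{1899247}{60} \approx -31654.0$)
$I - -26868 = - \frac{1899247}{60} - -26868 = - \frac{1899247}{60} + 26868 = - \frac{287167}{60}$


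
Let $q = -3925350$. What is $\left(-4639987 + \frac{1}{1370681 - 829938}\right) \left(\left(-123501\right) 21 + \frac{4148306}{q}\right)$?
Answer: $\frac{2554324106156057882536304}{212260553505} \approx 1.2034 \cdot 10^{13}$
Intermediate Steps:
$\left(-4639987 + \frac{1}{1370681 - 829938}\right) \left(\left(-123501\right) 21 + \frac{4148306}{q}\right) = \left(-4639987 + \frac{1}{1370681 - 829938}\right) \left(\left(-123501\right) 21 + \frac{4148306}{-3925350}\right) = \left(-4639987 + \frac{1}{540743}\right) \left(-2593521 + 4148306 \left(- \frac{1}{3925350}\right)\right) = \left(-4639987 + \frac{1}{540743}\right) \left(-2593521 - \frac{2074153}{1962675}\right) = \left(- \frac{2509040490340}{540743}\right) \left(- \frac{5090240902828}{1962675}\right) = \frac{2554324106156057882536304}{212260553505}$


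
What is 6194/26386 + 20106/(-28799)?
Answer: -176067955/379945207 ≈ -0.46340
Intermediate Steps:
6194/26386 + 20106/(-28799) = 6194*(1/26386) + 20106*(-1/28799) = 3097/13193 - 20106/28799 = -176067955/379945207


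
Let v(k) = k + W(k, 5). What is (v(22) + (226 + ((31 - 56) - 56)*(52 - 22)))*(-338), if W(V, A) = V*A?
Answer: 700336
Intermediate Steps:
W(V, A) = A*V
v(k) = 6*k (v(k) = k + 5*k = 6*k)
(v(22) + (226 + ((31 - 56) - 56)*(52 - 22)))*(-338) = (6*22 + (226 + ((31 - 56) - 56)*(52 - 22)))*(-338) = (132 + (226 + (-25 - 56)*30))*(-338) = (132 + (226 - 81*30))*(-338) = (132 + (226 - 2430))*(-338) = (132 - 2204)*(-338) = -2072*(-338) = 700336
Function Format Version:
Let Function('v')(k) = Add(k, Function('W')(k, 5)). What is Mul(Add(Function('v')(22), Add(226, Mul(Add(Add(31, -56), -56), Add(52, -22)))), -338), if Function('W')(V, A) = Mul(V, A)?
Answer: 700336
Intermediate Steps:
Function('W')(V, A) = Mul(A, V)
Function('v')(k) = Mul(6, k) (Function('v')(k) = Add(k, Mul(5, k)) = Mul(6, k))
Mul(Add(Function('v')(22), Add(226, Mul(Add(Add(31, -56), -56), Add(52, -22)))), -338) = Mul(Add(Mul(6, 22), Add(226, Mul(Add(Add(31, -56), -56), Add(52, -22)))), -338) = Mul(Add(132, Add(226, Mul(Add(-25, -56), 30))), -338) = Mul(Add(132, Add(226, Mul(-81, 30))), -338) = Mul(Add(132, Add(226, -2430)), -338) = Mul(Add(132, -2204), -338) = Mul(-2072, -338) = 700336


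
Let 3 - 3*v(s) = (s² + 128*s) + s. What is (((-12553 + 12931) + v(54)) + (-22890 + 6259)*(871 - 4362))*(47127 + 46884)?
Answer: 5457893778966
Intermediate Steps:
v(s) = 1 - 43*s - s²/3 (v(s) = 1 - ((s² + 128*s) + s)/3 = 1 - (s² + 129*s)/3 = 1 + (-43*s - s²/3) = 1 - 43*s - s²/3)
(((-12553 + 12931) + v(54)) + (-22890 + 6259)*(871 - 4362))*(47127 + 46884) = (((-12553 + 12931) + (1 - 43*54 - ⅓*54²)) + (-22890 + 6259)*(871 - 4362))*(47127 + 46884) = ((378 + (1 - 2322 - ⅓*2916)) - 16631*(-3491))*94011 = ((378 + (1 - 2322 - 972)) + 58058821)*94011 = ((378 - 3293) + 58058821)*94011 = (-2915 + 58058821)*94011 = 58055906*94011 = 5457893778966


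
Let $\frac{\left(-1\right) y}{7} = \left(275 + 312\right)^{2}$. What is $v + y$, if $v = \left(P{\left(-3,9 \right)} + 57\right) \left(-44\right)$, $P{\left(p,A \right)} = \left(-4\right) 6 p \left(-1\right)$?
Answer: $-2411323$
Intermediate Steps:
$P{\left(p,A \right)} = 24 p$ ($P{\left(p,A \right)} = - 24 \left(- p\right) = 24 p$)
$v = 660$ ($v = \left(24 \left(-3\right) + 57\right) \left(-44\right) = \left(-72 + 57\right) \left(-44\right) = \left(-15\right) \left(-44\right) = 660$)
$y = -2411983$ ($y = - 7 \left(275 + 312\right)^{2} = - 7 \cdot 587^{2} = \left(-7\right) 344569 = -2411983$)
$v + y = 660 - 2411983 = -2411323$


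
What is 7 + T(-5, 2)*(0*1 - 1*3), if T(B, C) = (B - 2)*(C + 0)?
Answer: 49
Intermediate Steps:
T(B, C) = C*(-2 + B) (T(B, C) = (-2 + B)*C = C*(-2 + B))
7 + T(-5, 2)*(0*1 - 1*3) = 7 + (2*(-2 - 5))*(0*1 - 1*3) = 7 + (2*(-7))*(0 - 3) = 7 - 14*(-3) = 7 + 42 = 49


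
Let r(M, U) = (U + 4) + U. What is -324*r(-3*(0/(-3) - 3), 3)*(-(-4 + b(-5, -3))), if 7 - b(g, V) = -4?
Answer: 22680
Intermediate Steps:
b(g, V) = 11 (b(g, V) = 7 - 1*(-4) = 7 + 4 = 11)
r(M, U) = 4 + 2*U (r(M, U) = (4 + U) + U = 4 + 2*U)
-324*r(-3*(0/(-3) - 3), 3)*(-(-4 + b(-5, -3))) = -324*(4 + 2*3)*(-(-4 + 11)) = -324*(4 + 6)*(-1*7) = -3240*(-7) = -324*(-70) = 22680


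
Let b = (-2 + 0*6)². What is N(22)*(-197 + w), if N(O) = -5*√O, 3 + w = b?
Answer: 980*√22 ≈ 4596.6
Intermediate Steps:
b = 4 (b = (-2 + 0)² = (-2)² = 4)
w = 1 (w = -3 + 4 = 1)
N(22)*(-197 + w) = (-5*√22)*(-197 + 1) = -5*√22*(-196) = 980*√22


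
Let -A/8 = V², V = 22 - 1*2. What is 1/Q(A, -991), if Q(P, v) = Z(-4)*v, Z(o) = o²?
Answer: -1/15856 ≈ -6.3068e-5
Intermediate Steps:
V = 20 (V = 22 - 2 = 20)
A = -3200 (A = -8*20² = -8*400 = -3200)
Q(P, v) = 16*v (Q(P, v) = (-4)²*v = 16*v)
1/Q(A, -991) = 1/(16*(-991)) = 1/(-15856) = -1/15856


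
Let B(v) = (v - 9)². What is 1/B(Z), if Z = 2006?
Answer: 1/3988009 ≈ 2.5075e-7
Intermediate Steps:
B(v) = (-9 + v)²
1/B(Z) = 1/((-9 + 2006)²) = 1/(1997²) = 1/3988009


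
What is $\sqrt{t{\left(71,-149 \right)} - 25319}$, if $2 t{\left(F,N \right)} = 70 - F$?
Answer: $\frac{i \sqrt{101278}}{2} \approx 159.12 i$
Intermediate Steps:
$t{\left(F,N \right)} = 35 - \frac{F}{2}$ ($t{\left(F,N \right)} = \frac{70 - F}{2} = 35 - \frac{F}{2}$)
$\sqrt{t{\left(71,-149 \right)} - 25319} = \sqrt{\left(35 - \frac{71}{2}\right) - 25319} = \sqrt{- \frac{1}{2} - 25319} = \sqrt{- \frac{50639}{2}} = \frac{i \sqrt{101278}}{2}$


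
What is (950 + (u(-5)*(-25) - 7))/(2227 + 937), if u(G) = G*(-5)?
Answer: 159/1582 ≈ 0.10051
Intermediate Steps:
u(G) = -5*G
(950 + (u(-5)*(-25) - 7))/(2227 + 937) = (950 + (-5*(-5)*(-25) - 7))/(2227 + 937) = (950 + (25*(-25) - 7))/3164 = (950 + (-625 - 7))*(1/3164) = (950 - 632)*(1/3164) = 318*(1/3164) = 159/1582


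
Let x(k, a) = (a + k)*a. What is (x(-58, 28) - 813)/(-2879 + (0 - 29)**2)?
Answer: 1653/2038 ≈ 0.81109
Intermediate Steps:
x(k, a) = a*(a + k)
(x(-58, 28) - 813)/(-2879 + (0 - 29)**2) = (28*(28 - 58) - 813)/(-2879 + (0 - 29)**2) = (28*(-30) - 813)/(-2879 + (-29)**2) = (-840 - 813)/(-2879 + 841) = -1653/(-2038) = -1653*(-1/2038) = 1653/2038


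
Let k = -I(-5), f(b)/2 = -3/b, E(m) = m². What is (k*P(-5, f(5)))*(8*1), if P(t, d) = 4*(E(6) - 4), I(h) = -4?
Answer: 4096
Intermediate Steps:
f(b) = -6/b (f(b) = 2*(-3/b) = -6/b)
P(t, d) = 128 (P(t, d) = 4*(6² - 4) = 4*(36 - 4) = 4*32 = 128)
k = 4 (k = -1*(-4) = 4)
(k*P(-5, f(5)))*(8*1) = (4*128)*(8*1) = 512*8 = 4096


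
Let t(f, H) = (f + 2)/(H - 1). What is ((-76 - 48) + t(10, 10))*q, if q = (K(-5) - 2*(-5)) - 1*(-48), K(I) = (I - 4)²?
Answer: -51152/3 ≈ -17051.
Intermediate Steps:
K(I) = (-4 + I)²
t(f, H) = (2 + f)/(-1 + H)
q = 139 (q = ((-4 - 5)² - 2*(-5)) - 1*(-48) = ((-9)² + 10) + 48 = (81 + 10) + 48 = 91 + 48 = 139)
((-76 - 48) + t(10, 10))*q = ((-76 - 48) + (2 + 10)/(-1 + 10))*139 = (-124 + 12/9)*139 = (-124 + (⅑)*12)*139 = (-124 + 4/3)*139 = -368/3*139 = -51152/3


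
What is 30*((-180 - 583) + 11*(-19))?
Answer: -29160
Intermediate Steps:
30*((-180 - 583) + 11*(-19)) = 30*(-763 - 209) = 30*(-972) = -29160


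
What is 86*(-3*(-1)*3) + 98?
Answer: 872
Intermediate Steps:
86*(-3*(-1)*3) + 98 = 86*(3*3) + 98 = 86*9 + 98 = 774 + 98 = 872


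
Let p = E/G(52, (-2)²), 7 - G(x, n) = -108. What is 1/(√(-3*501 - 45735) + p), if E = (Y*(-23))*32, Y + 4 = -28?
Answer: 2560/1114763 - 25*I*√47238/2229526 ≈ 0.0022965 - 0.0024371*I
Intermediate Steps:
Y = -32 (Y = -4 - 28 = -32)
G(x, n) = 115 (G(x, n) = 7 - 1*(-108) = 7 + 108 = 115)
E = 23552 (E = -32*(-23)*32 = 736*32 = 23552)
p = 1024/5 (p = 23552/115 = 23552*(1/115) = 1024/5 ≈ 204.80)
1/(√(-3*501 - 45735) + p) = 1/(√(-3*501 - 45735) + 1024/5) = 1/(√(-1503 - 45735) + 1024/5) = 1/(√(-47238) + 1024/5) = 1/(I*√47238 + 1024/5) = 1/(1024/5 + I*√47238)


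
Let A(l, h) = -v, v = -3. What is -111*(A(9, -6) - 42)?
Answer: 4329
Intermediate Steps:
A(l, h) = 3 (A(l, h) = -1*(-3) = 3)
-111*(A(9, -6) - 42) = -111*(3 - 42) = -111*(-39) = 4329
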